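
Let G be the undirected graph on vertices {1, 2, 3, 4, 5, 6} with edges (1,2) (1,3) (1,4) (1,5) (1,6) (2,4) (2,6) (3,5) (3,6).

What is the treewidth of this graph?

2

A width-2 tree decomposition is:
Bags: B1 = {1, 3, 6}  B2 = {1, 3, 5}  B3 = {1, 2, 6}  B4 = {1, 2, 4}
Tree: B1–B2, B1–B3, B3–B4
Each bag holds 3 vertices, so the decomposition has width 2, which upper-bounds the treewidth. On the other hand G contains the 3-clique {1, 2, 4}. A clique must lie in a single bag of any decomposition, so no decomposition can have width below 2. The upper and lower bounds meet at 2, so that is the treewidth.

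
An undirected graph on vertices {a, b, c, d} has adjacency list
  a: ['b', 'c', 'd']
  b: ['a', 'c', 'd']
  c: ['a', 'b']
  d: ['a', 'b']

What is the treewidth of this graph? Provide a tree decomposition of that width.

Every bag has size at most 3, so the width is 3 − 1 = 2 and tw(G) ≤ 2. On the other hand G contains the 3-clique {a, b, d}. A clique must lie in a single bag of any decomposition, so no decomposition can have width below 2. Combining the bounds, tw(G) = 2.

Treewidth 2.
One such decomposition:
Bags: B1 = {a, b, d}  B2 = {a, b, c}
Tree: B1–B2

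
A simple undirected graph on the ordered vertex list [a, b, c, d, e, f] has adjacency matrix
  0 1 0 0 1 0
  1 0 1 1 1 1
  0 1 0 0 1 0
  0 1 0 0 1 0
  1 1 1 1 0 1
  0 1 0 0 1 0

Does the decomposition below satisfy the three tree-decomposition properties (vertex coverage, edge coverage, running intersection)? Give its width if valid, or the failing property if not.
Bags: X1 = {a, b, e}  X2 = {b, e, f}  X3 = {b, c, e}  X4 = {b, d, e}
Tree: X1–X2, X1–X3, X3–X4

Checking the three conditions: (i) the bags cover all of {a, b, c, d, e, f}; (ii) for each edge, some bag contains both endpoints; (iii) the bags containing any fixed vertex form a subtree. All hold, so the decomposition is valid with width 3 − 1 = 2.

Yes; width 2.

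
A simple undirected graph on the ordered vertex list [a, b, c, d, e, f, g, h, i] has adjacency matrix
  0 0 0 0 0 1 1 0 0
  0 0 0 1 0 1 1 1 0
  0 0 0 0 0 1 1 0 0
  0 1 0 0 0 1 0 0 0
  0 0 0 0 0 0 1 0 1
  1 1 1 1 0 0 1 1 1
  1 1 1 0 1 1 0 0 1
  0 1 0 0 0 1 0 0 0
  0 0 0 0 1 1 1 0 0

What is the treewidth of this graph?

2

A width-2 tree decomposition is:
Bags: B1 = {c, f, g}  B2 = {b, f, g}  B3 = {a, f, g}  B4 = {b, d, f}  B5 = {b, f, h}  B6 = {f, g, i}  B7 = {e, g, i}
Tree: B1–B2, B1–B3, B2–B4, B2–B5, B2–B6, B6–B7
Each bag holds 3 vertices, so the decomposition has width 2, which upper-bounds the treewidth. Conversely, {e, g, i} is a clique of size 3, and the vertices of any clique must share a bag in every tree decomposition; so some bag has ≥ 3 vertices and tw(G) ≥ 2. The upper and lower bounds meet at 2, so that is the treewidth.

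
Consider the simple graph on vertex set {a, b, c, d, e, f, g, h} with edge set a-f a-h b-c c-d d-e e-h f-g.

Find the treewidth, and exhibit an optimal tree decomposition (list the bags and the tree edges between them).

Treewidth 1.
One such decomposition:
Bags: B1 = {b, c}  B2 = {c, d}  B3 = {d, e}  B4 = {e, h}  B5 = {a, h}  B6 = {a, f}  B7 = {f, g}
Tree: B1–B2, B2–B3, B3–B4, B4–B5, B5–B6, B6–B7

Every bag has size at most 2, so the width is 2 − 1 = 1 and tw(G) ≤ 1. G has an edge, so its treewidth is at least 1. Hence tw(G) = 1 exactly.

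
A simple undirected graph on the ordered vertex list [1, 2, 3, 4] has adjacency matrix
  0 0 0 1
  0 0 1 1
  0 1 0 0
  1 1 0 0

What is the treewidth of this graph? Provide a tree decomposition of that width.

Treewidth 1.
One such decomposition:
Bags: B1 = {2, 3}  B2 = {2, 4}  B3 = {1, 4}
Tree: B1–B2, B2–B3

Each bag holds 2 vertices, so the decomposition has width 1, which upper-bounds the treewidth. G has an edge, so its treewidth is at least 1. The upper and lower bounds meet at 1, so that is the treewidth.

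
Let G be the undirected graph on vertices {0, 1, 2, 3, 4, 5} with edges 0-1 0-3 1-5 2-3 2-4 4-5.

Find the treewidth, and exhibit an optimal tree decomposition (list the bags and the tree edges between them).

Treewidth 2.
Bags: B1 = {0, 1, 3}  B2 = {1, 2, 3}  B3 = {1, 2, 4}  B4 = {1, 4, 5}
Tree: B1–B2, B2–B3, B3–B4

The largest bag has 3 vertices, giving width 2; this decomposition certifies tw(G) ≤ 2. The edges 1–0–3–2–4–5–1 form a cycle, so G is not a tree and its treewidth is at least 2. The upper and lower bounds meet at 2, so that is the treewidth.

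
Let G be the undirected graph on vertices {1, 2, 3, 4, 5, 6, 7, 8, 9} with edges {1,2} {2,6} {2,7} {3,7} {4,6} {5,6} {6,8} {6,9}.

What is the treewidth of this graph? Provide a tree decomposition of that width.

The largest bag has 2 vertices, giving width 1; this decomposition certifies tw(G) ≤ 1. Since G has at least one edge (e.g. 6–2), it is not an edgeless graph, so tw(G) ≥ 1. Hence tw(G) = 1 exactly.

Treewidth 1.
One optimal decomposition is:
Bags: B1 = {2, 6}  B2 = {5, 6}  B3 = {1, 2}  B4 = {4, 6}  B5 = {6, 8}  B6 = {2, 7}  B7 = {3, 7}  B8 = {6, 9}
Tree: B1–B2, B1–B3, B1–B4, B4–B5, B1–B6, B6–B7, B2–B8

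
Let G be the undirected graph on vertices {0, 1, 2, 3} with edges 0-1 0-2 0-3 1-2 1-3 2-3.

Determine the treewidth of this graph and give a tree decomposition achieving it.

Treewidth 3.
One such decomposition:
Bags: B1 = {0, 1, 2, 3}
Tree: (single bag)

With just one bag of size 4, the width is 4 − 1 = 3, so tw(G) ≤ 3. Conversely, {0, 1, 2, 3} is a clique of size 4, and the vertices of any clique must share a bag in every tree decomposition; so some bag has ≥ 4 vertices and tw(G) ≥ 3. Combining the bounds, tw(G) = 3.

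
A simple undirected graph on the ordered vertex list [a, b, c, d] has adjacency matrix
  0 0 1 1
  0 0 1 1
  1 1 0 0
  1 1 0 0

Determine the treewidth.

A width-2 tree decomposition is:
Bags: B1 = {a, c, d}  B2 = {b, c, d}
Tree: B1–B2
The largest bag has 3 vertices, giving width 2; this decomposition certifies tw(G) ≤ 2. Since c–a–d–b–c is a cycle in G, G is not acyclic. Forests are exactly the graphs of treewidth ≤ 1, so tw(G) ≥ 2. The upper and lower bounds meet at 2, so that is the treewidth.

2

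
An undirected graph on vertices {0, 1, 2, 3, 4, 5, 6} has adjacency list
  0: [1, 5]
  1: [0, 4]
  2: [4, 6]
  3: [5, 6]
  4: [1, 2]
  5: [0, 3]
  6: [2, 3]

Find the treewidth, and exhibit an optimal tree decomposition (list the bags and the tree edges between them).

Treewidth 2.
One optimal decomposition is:
Bags: B1 = {2, 4, 6}  B2 = {3, 4, 6}  B3 = {3, 4, 5}  B4 = {0, 4, 5}  B5 = {0, 1, 4}
Tree: B1–B2, B2–B3, B3–B4, B4–B5

Each bag holds 3 vertices, so the decomposition has width 2, which upper-bounds the treewidth. For the lower bound, G contains the cycle 4–2–6–3–5–0–1–4, so G is not a forest; only forests have treewidth ≤ 1, hence tw(G) ≥ 2. Therefore the treewidth is 2.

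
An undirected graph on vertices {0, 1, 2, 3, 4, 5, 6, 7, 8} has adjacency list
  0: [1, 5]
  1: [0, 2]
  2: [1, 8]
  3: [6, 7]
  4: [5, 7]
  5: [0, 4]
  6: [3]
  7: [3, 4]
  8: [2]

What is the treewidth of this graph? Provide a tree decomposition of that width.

Every bag has size at most 2, so the width is 2 − 1 = 1 and tw(G) ≤ 1. G has an edge, so its treewidth is at least 1. Combining the bounds, tw(G) = 1.

Treewidth 1.
One such decomposition:
Bags: B1 = {2, 8}  B2 = {1, 2}  B3 = {0, 1}  B4 = {0, 5}  B5 = {4, 5}  B6 = {4, 7}  B7 = {3, 7}  B8 = {3, 6}
Tree: B1–B2, B2–B3, B3–B4, B4–B5, B5–B6, B6–B7, B7–B8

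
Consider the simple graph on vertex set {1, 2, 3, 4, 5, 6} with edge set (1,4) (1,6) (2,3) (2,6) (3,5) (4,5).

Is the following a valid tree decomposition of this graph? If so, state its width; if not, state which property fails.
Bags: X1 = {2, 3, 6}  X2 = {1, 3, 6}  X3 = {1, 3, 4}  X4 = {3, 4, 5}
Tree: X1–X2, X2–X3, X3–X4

Yes; width 2.

Checking the three conditions: (i) the bags cover all of {1, 2, 3, 4, 5, 6}; (ii) for each edge, some bag contains both endpoints; (iii) the bags containing any fixed vertex form a subtree. All hold, so the decomposition is valid with width 3 − 1 = 2.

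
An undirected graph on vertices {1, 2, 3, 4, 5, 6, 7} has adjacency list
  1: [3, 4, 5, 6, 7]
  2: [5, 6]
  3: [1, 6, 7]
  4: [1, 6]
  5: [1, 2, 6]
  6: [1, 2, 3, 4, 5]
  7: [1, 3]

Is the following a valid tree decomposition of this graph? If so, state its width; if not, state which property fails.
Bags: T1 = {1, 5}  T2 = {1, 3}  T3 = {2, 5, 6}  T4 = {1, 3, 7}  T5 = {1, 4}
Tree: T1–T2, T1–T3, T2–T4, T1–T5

A tree decomposition must satisfy three properties: every vertex lies in some bag; for every edge, both endpoints lie together in some bag; and for every vertex, the bags containing it form a connected subtree. Here edge (6,1) lies in no bag, so the decomposition is invalid.

No — edge (6,1) lies in no bag.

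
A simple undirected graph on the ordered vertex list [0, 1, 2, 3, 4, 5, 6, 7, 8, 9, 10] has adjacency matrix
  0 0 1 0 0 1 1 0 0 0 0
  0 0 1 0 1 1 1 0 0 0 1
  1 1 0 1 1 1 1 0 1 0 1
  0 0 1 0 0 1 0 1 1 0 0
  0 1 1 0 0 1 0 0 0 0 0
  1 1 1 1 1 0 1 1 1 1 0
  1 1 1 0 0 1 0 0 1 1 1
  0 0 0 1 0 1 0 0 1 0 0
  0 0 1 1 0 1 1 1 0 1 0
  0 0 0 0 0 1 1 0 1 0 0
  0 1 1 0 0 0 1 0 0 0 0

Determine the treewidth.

3

A width-3 tree decomposition is:
Bags: B1 = {2, 5, 6, 8}  B2 = {2, 3, 5, 8}  B3 = {0, 2, 5, 6}  B4 = {3, 5, 7, 8}  B5 = {5, 6, 8, 9}  B6 = {1, 2, 5, 6}  B7 = {1, 2, 4, 5}  B8 = {1, 2, 6, 10}
Tree: B1–B2, B1–B3, B2–B4, B1–B5, B3–B6, B6–B7, B6–B8
The largest bag has 4 vertices, giving width 3; this decomposition certifies tw(G) ≤ 3. Conversely, {1, 2, 6, 10} is a clique of size 4, and the vertices of any clique must share a bag in every tree decomposition; so some bag has ≥ 4 vertices and tw(G) ≥ 3. Therefore the treewidth is 3.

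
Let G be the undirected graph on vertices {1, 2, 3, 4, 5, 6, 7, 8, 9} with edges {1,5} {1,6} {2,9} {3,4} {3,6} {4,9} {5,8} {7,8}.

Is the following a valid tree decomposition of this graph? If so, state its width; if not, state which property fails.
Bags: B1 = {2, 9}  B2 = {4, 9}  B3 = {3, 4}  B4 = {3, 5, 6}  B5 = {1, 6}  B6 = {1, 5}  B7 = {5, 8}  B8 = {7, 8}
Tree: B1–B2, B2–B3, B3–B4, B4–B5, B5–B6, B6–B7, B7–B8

A tree decomposition must satisfy three properties: every vertex lies in some bag; for every edge, both endpoints lie together in some bag; and for every vertex, the bags containing it form a connected subtree. Here bags containing vertex 5 are not connected in the tree, so the decomposition is invalid.

No — bags containing vertex 5 are not connected in the tree.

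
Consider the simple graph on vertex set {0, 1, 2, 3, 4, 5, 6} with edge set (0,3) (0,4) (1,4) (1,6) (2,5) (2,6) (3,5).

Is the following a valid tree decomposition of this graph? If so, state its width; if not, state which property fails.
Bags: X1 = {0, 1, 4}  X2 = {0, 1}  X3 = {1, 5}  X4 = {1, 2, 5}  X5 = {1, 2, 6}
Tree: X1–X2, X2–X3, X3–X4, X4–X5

A tree decomposition must satisfy three properties: every vertex lies in some bag; for every edge, both endpoints lie together in some bag; and for every vertex, the bags containing it form a connected subtree. Here vertex 3 appears in no bag, so the decomposition is invalid.

No — vertex 3 appears in no bag.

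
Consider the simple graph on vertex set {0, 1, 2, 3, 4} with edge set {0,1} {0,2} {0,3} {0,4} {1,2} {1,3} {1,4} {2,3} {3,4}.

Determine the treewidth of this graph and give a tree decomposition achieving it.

Treewidth 3.
One optimal decomposition is:
Bags: B1 = {0, 1, 2, 3}  B2 = {0, 1, 3, 4}
Tree: B1–B2

The largest bag has 4 vertices, giving width 3; this decomposition certifies tw(G) ≤ 3. On the other hand G contains the 4-clique {0, 1, 2, 3}. A clique must lie in a single bag of any decomposition, so no decomposition can have width below 3. Hence tw(G) = 3 exactly.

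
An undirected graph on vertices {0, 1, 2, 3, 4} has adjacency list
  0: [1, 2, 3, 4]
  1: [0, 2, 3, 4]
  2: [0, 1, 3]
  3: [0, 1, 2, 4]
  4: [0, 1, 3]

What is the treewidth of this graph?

3

A width-3 tree decomposition is:
Bags: B1 = {0, 1, 2, 3}  B2 = {0, 1, 3, 4}
Tree: B1–B2
The largest bag has 4 vertices, giving width 3; this decomposition certifies tw(G) ≤ 3. Conversely, {0, 1, 2, 3} is a clique of size 4, and the vertices of any clique must share a bag in every tree decomposition; so some bag has ≥ 4 vertices and tw(G) ≥ 3. Combining the bounds, tw(G) = 3.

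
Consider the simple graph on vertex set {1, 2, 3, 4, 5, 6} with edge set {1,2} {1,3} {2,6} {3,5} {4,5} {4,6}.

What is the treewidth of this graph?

A width-2 tree decomposition is:
Bags: B1 = {3, 4, 5}  B2 = {1, 3, 4}  B3 = {1, 2, 4}  B4 = {2, 4, 6}
Tree: B1–B2, B2–B3, B3–B4
Each bag holds 3 vertices, so the decomposition has width 2, which upper-bounds the treewidth. Since 4–5–3–1–2–6–4 is a cycle in G, G is not acyclic. Forests are exactly the graphs of treewidth ≤ 1, so tw(G) ≥ 2. Combining the bounds, tw(G) = 2.

2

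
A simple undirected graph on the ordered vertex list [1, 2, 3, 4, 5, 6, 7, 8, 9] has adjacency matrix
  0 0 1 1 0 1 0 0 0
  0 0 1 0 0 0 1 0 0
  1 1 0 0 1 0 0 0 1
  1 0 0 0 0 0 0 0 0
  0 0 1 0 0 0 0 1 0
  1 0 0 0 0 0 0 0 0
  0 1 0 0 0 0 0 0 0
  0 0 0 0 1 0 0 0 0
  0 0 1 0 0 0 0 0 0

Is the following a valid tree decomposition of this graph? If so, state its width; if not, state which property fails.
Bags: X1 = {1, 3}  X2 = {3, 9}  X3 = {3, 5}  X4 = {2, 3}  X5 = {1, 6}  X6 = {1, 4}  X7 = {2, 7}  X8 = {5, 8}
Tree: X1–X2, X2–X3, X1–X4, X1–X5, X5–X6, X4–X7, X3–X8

Every vertex of G appears in some bag (union = {1, 2, 3, 4, 5, 6, 7, 8, 9}); every edge is covered by a bag; and for each vertex v the set of bags containing v is connected in the bag tree. The decomposition is therefore valid. The largest bag has 2 vertices, so the width is 1.

Yes; width 1.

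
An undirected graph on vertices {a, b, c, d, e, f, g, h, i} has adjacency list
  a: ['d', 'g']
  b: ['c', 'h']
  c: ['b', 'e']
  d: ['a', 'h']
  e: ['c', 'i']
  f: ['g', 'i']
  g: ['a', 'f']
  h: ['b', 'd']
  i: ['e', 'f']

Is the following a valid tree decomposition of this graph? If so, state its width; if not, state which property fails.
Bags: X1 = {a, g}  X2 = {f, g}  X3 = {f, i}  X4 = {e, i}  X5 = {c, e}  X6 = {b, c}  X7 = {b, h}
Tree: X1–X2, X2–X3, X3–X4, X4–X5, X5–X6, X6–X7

No — vertex d appears in no bag.

A tree decomposition must satisfy three properties: every vertex lies in some bag; for every edge, both endpoints lie together in some bag; and for every vertex, the bags containing it form a connected subtree. Here vertex d appears in no bag, so the decomposition is invalid.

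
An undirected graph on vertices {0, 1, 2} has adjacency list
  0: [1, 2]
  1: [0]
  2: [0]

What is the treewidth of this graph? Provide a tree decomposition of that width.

Each bag holds 2 vertices, so the decomposition has width 1, which upper-bounds the treewidth. Since G has at least one edge (e.g. 2–0), it is not an edgeless graph, so tw(G) ≥ 1. Therefore the treewidth is 1.

Treewidth 1.
Bags: B1 = {0, 2}  B2 = {0, 1}
Tree: B1–B2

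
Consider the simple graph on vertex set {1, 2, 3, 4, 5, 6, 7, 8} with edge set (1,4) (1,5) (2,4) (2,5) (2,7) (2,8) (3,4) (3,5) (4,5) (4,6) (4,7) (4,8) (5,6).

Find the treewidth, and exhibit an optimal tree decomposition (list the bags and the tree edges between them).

Each bag holds 3 vertices, so the decomposition has width 2, which upper-bounds the treewidth. For the lower bound, the 3 vertices {2, 4, 8} are pairwise adjacent, and any tree decomposition puts a clique entirely inside one bag — forcing width ≥ 2. Therefore the treewidth is 2.

Treewidth 2.
Bags: B1 = {2, 4, 5}  B2 = {3, 4, 5}  B3 = {2, 4, 8}  B4 = {4, 5, 6}  B5 = {2, 4, 7}  B6 = {1, 4, 5}
Tree: B1–B2, B1–B3, B2–B4, B3–B5, B1–B6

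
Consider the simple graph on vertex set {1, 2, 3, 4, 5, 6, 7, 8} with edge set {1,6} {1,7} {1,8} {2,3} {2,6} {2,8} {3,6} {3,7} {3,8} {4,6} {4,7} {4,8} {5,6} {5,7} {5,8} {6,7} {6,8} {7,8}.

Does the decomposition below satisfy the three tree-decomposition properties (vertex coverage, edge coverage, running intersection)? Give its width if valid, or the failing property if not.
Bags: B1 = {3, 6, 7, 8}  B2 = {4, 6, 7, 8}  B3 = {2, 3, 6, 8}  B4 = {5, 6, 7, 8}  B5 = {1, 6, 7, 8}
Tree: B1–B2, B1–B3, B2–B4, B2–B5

Yes; width 3.

Every vertex of G appears in some bag (union = {1, 2, 3, 4, 5, 6, 7, 8}); every edge is covered by a bag; and for each vertex v the set of bags containing v is connected in the bag tree. The decomposition is therefore valid. The largest bag has 4 vertices, so the width is 3.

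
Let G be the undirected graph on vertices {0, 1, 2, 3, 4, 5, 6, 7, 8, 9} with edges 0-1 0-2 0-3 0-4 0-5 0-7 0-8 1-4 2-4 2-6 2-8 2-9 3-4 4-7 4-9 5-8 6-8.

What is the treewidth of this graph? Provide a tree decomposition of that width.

Treewidth 2.
One such decomposition:
Bags: B1 = {0, 3, 4}  B2 = {0, 2, 4}  B3 = {0, 2, 8}  B4 = {0, 1, 4}  B5 = {2, 4, 9}  B6 = {0, 5, 8}  B7 = {2, 6, 8}  B8 = {0, 4, 7}
Tree: B1–B2, B2–B3, B2–B4, B2–B5, B3–B6, B3–B7, B2–B8

The largest bag has 3 vertices, giving width 2; this decomposition certifies tw(G) ≤ 2. For the lower bound, the 3 vertices {0, 2, 8} are pairwise adjacent, and any tree decomposition puts a clique entirely inside one bag — forcing width ≥ 2. Combining the bounds, tw(G) = 2.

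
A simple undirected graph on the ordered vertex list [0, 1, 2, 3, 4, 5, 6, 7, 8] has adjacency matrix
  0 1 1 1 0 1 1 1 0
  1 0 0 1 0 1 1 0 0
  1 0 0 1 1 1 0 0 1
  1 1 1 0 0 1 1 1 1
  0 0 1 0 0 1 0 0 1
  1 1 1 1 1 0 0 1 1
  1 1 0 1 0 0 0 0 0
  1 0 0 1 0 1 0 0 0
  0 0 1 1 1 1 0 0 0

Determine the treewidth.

3

A width-3 tree decomposition is:
Bags: B1 = {0, 2, 3, 5}  B2 = {2, 3, 5, 8}  B3 = {0, 1, 3, 5}  B4 = {2, 4, 5, 8}  B5 = {0, 1, 3, 6}  B6 = {0, 3, 5, 7}
Tree: B1–B2, B1–B3, B2–B4, B3–B5, B3–B6
Each bag holds 4 vertices, so the decomposition has width 3, which upper-bounds the treewidth. Conversely, {0, 1, 3, 5} is a clique of size 4, and the vertices of any clique must share a bag in every tree decomposition; so some bag has ≥ 4 vertices and tw(G) ≥ 3. Therefore the treewidth is 3.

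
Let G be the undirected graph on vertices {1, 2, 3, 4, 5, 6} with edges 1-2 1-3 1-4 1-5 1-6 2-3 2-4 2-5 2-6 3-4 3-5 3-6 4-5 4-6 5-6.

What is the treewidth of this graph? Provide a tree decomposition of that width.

A single bag containing all 6 vertices is trivially a valid decomposition of width 5. For the lower bound, the 6 vertices {1, 2, 3, 4, 5, 6} are pairwise adjacent, and any tree decomposition puts a clique entirely inside one bag — forcing width ≥ 5. Therefore the treewidth is 5.

Treewidth 5.
Bags: B1 = {1, 2, 3, 4, 5, 6}
Tree: (single bag)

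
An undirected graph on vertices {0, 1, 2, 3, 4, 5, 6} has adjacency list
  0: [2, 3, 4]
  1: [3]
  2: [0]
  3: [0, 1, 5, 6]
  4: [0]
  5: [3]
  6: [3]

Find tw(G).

A width-1 tree decomposition is:
Bags: B1 = {3, 6}  B2 = {0, 3}  B3 = {3, 5}  B4 = {1, 3}  B5 = {0, 4}  B6 = {0, 2}
Tree: B1–B2, B2–B3, B3–B4, B2–B5, B5–B6
Each bag holds 2 vertices, so the decomposition has width 1, which upper-bounds the treewidth. Since G has at least one edge (e.g. 3–6), it is not an edgeless graph, so tw(G) ≥ 1. The upper and lower bounds meet at 1, so that is the treewidth.

1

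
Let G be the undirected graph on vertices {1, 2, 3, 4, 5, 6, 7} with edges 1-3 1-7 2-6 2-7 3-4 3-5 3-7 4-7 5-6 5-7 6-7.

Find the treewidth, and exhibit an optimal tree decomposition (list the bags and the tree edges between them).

Treewidth 2.
One such decomposition:
Bags: B1 = {5, 6, 7}  B2 = {3, 5, 7}  B3 = {3, 4, 7}  B4 = {2, 6, 7}  B5 = {1, 3, 7}
Tree: B1–B2, B2–B3, B1–B4, B2–B5

Each bag holds 3 vertices, so the decomposition has width 2, which upper-bounds the treewidth. For the lower bound, the 3 vertices {2, 6, 7} are pairwise adjacent, and any tree decomposition puts a clique entirely inside one bag — forcing width ≥ 2. The upper and lower bounds meet at 2, so that is the treewidth.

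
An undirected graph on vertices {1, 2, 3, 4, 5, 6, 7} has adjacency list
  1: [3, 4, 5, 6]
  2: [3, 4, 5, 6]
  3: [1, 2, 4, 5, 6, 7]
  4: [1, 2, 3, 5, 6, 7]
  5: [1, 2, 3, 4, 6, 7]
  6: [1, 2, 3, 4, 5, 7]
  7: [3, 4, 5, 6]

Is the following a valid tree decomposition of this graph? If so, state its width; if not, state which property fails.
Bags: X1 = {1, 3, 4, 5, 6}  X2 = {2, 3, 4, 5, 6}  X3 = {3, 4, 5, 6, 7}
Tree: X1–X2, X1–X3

Checking the three conditions: (i) the bags cover all of {1, 2, 3, 4, 5, 6, 7}; (ii) for each edge, some bag contains both endpoints; (iii) the bags containing any fixed vertex form a subtree. All hold, so the decomposition is valid with width 5 − 1 = 4.

Yes; width 4.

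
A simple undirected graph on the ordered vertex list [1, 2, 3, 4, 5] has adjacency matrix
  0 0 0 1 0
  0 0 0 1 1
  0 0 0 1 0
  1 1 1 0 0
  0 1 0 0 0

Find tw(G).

1

A width-1 tree decomposition is:
Bags: B1 = {3, 4}  B2 = {2, 4}  B3 = {2, 5}  B4 = {1, 4}
Tree: B1–B2, B2–B3, B1–B4
Each bag holds 2 vertices, so the decomposition has width 1, which upper-bounds the treewidth. Any graph with an edge has treewidth ≥ 1, and G has the edge 4–3. Therefore the treewidth is 1.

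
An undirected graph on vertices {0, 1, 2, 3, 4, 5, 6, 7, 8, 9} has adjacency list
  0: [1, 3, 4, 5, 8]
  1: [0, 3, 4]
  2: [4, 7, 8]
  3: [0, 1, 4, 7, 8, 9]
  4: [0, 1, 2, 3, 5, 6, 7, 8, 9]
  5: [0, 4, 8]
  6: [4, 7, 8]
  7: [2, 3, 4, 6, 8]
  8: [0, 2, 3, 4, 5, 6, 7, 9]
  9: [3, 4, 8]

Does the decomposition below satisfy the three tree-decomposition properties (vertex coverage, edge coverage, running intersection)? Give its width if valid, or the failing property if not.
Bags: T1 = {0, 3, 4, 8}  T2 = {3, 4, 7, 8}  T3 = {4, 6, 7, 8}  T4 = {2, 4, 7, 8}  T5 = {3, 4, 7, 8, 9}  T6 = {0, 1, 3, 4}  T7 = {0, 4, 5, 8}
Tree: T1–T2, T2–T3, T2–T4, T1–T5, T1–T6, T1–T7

A tree decomposition must satisfy three properties: every vertex lies in some bag; for every edge, both endpoints lie together in some bag; and for every vertex, the bags containing it form a connected subtree. Here bags containing vertex 7 are not connected in the tree, so the decomposition is invalid.

No — bags containing vertex 7 are not connected in the tree.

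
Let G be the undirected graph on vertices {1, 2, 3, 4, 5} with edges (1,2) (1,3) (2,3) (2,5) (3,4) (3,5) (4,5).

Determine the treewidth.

A width-2 tree decomposition is:
Bags: B1 = {1, 2, 3}  B2 = {2, 3, 5}  B3 = {3, 4, 5}
Tree: B1–B2, B2–B3
Each bag holds 3 vertices, so the decomposition has width 2, which upper-bounds the treewidth. For the lower bound, the 3 vertices {1, 2, 3} are pairwise adjacent, and any tree decomposition puts a clique entirely inside one bag — forcing width ≥ 2. The upper and lower bounds meet at 2, so that is the treewidth.

2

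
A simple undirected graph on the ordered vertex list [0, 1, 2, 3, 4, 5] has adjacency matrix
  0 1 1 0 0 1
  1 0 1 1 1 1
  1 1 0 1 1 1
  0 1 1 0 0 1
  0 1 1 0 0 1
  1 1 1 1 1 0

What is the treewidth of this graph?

3

A width-3 tree decomposition is:
Bags: B1 = {1, 2, 3, 5}  B2 = {0, 1, 2, 5}  B3 = {1, 2, 4, 5}
Tree: B1–B2, B2–B3
Each bag holds 4 vertices, so the decomposition has width 3, which upper-bounds the treewidth. For the lower bound, the 4 vertices {0, 1, 2, 5} are pairwise adjacent, and any tree decomposition puts a clique entirely inside one bag — forcing width ≥ 3. Therefore the treewidth is 3.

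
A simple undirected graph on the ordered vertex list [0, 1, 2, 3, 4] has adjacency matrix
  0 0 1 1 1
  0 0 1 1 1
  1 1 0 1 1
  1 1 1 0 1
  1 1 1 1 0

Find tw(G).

A width-3 tree decomposition is:
Bags: B1 = {0, 2, 3, 4}  B2 = {1, 2, 3, 4}
Tree: B1–B2
Each bag holds 4 vertices, so the decomposition has width 3, which upper-bounds the treewidth. Conversely, {0, 2, 3, 4} is a clique of size 4, and the vertices of any clique must share a bag in every tree decomposition; so some bag has ≥ 4 vertices and tw(G) ≥ 3. The upper and lower bounds meet at 3, so that is the treewidth.

3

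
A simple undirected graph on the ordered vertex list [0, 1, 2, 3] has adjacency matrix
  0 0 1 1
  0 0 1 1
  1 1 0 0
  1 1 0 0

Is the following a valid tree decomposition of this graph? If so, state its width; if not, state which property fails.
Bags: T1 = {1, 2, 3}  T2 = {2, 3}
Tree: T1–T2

No — vertex 0 appears in no bag.

A tree decomposition must satisfy three properties: every vertex lies in some bag; for every edge, both endpoints lie together in some bag; and for every vertex, the bags containing it form a connected subtree. Here vertex 0 appears in no bag, so the decomposition is invalid.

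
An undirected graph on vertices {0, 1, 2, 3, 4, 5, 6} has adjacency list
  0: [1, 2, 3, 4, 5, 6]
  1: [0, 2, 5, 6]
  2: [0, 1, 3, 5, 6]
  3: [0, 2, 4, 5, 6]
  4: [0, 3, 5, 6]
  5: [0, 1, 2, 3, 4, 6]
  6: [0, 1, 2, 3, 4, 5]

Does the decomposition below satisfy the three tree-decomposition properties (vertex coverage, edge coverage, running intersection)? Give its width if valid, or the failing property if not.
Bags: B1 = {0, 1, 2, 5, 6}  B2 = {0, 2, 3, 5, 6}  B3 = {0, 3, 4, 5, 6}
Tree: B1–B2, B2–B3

Yes; width 4.

Every vertex of G appears in some bag (union = {0, 1, 2, 3, 4, 5, 6}); every edge is covered by a bag; and for each vertex v the set of bags containing v is connected in the bag tree. The decomposition is therefore valid. The largest bag has 5 vertices, so the width is 4.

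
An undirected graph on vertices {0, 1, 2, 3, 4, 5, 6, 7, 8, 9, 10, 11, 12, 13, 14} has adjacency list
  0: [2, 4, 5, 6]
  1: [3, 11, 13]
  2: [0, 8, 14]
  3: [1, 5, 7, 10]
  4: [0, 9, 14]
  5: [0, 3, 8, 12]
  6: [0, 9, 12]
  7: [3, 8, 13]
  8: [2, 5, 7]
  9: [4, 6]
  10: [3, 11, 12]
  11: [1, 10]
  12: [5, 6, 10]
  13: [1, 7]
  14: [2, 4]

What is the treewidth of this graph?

3

A width-3 tree decomposition is:
Bags: B1 = {2, 4, 9, 14}  B2 = {0, 2, 4, 9}  B3 = {0, 2, 6, 9}  B4 = {0, 2, 6, 8}  B5 = {0, 5, 6, 8}  B6 = {5, 6, 8, 12}  B7 = {5, 7, 8, 12}  B8 = {3, 5, 7, 12}  B9 = {3, 7, 10, 12}  B10 = {3, 7, 10, 13}  B11 = {1, 3, 10, 13}  B12 = {1, 10, 11, 13}
Tree: B1–B2, B2–B3, B3–B4, B4–B5, B5–B6, B6–B7, B7–B8, B8–B9, B9–B10, B10–B11, B11–B12
The largest bag has 4 vertices, giving width 3; this decomposition certifies tw(G) ≤ 3. For the lower bound: the 4 vertex sets {4,9,14}, {2}, {0}, {5,6,8,12} are disjoint, each induces a connected subgraph, and every pair is joined by at least one edge of G. Contracting each set to a single vertex therefore yields K_{4} as a minor, and since treewidth is minor-monotone, tw(G) ≥ tw(K_{4}) = 3. Therefore the treewidth is 3.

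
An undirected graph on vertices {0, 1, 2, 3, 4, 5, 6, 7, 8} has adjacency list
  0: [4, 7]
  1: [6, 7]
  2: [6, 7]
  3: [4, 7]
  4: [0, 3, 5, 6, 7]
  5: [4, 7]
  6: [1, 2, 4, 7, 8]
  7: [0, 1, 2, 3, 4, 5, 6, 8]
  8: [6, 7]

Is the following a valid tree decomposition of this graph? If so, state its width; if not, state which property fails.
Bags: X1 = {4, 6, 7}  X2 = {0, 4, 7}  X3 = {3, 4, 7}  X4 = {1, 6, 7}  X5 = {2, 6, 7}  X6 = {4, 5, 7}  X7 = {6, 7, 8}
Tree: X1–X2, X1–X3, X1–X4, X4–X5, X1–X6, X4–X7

Every vertex of G appears in some bag (union = {0, 1, 2, 3, 4, 5, 6, 7, 8}); every edge is covered by a bag; and for each vertex v the set of bags containing v is connected in the bag tree. The decomposition is therefore valid. The largest bag has 3 vertices, so the width is 2.

Yes; width 2.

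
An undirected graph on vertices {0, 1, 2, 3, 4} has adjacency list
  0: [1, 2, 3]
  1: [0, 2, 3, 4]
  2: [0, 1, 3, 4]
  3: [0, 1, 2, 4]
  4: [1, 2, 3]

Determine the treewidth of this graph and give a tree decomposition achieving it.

Each bag holds 4 vertices, so the decomposition has width 3, which upper-bounds the treewidth. For the lower bound, the 4 vertices {0, 1, 2, 3} are pairwise adjacent, and any tree decomposition puts a clique entirely inside one bag — forcing width ≥ 3. Combining the bounds, tw(G) = 3.

Treewidth 3.
One such decomposition:
Bags: B1 = {0, 1, 2, 3}  B2 = {1, 2, 3, 4}
Tree: B1–B2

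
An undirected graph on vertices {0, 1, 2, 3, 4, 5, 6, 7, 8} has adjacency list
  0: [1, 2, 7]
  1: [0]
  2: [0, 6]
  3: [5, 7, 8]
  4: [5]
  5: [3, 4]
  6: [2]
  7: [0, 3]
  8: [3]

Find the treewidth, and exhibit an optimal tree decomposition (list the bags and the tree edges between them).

Treewidth 1.
One optimal decomposition is:
Bags: B1 = {3, 5}  B2 = {3, 7}  B3 = {0, 7}  B4 = {0, 2}  B5 = {3, 8}  B6 = {0, 1}  B7 = {2, 6}  B8 = {4, 5}
Tree: B1–B2, B2–B3, B3–B4, B2–B5, B3–B6, B4–B7, B1–B8

The largest bag has 2 vertices, giving width 1; this decomposition certifies tw(G) ≤ 1. G has an edge, so its treewidth is at least 1. Combining the bounds, tw(G) = 1.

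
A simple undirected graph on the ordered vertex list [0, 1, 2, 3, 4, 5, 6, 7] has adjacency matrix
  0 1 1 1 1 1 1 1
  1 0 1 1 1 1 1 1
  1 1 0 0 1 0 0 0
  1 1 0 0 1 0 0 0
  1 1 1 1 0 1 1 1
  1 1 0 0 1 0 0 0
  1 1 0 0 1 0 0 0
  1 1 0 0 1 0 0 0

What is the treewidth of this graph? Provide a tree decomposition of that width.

Treewidth 3.
One such decomposition:
Bags: B1 = {0, 1, 4, 6}  B2 = {0, 1, 4, 5}  B3 = {0, 1, 4, 7}  B4 = {0, 1, 3, 4}  B5 = {0, 1, 2, 4}
Tree: B1–B2, B2–B3, B2–B4, B1–B5

Every bag has size at most 4, so the width is 4 − 1 = 3 and tw(G) ≤ 3. On the other hand G contains the 4-clique {0, 1, 2, 4}. A clique must lie in a single bag of any decomposition, so no decomposition can have width below 3. Combining the bounds, tw(G) = 3.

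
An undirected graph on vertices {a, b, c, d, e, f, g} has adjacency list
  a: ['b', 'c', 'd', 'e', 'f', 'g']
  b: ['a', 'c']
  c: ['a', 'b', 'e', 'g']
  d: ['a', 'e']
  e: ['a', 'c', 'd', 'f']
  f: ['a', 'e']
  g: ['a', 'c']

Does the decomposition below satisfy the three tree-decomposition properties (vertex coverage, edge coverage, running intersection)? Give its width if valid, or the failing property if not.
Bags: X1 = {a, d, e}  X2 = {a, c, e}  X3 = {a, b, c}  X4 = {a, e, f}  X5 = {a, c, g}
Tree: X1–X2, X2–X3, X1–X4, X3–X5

Yes; width 2.

Checking the three conditions: (i) the bags cover all of {a, b, c, d, e, f, g}; (ii) for each edge, some bag contains both endpoints; (iii) the bags containing any fixed vertex form a subtree. All hold, so the decomposition is valid with width 3 − 1 = 2.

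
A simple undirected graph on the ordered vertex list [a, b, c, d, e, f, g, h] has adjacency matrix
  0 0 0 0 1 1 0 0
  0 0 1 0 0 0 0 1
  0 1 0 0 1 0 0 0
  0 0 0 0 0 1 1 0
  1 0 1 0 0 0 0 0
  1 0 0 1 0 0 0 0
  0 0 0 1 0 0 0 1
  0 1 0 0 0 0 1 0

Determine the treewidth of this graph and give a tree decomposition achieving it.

Treewidth 2.
One optimal decomposition is:
Bags: B1 = {b, c, h}  B2 = {c, g, h}  B3 = {c, d, g}  B4 = {c, d, f}  B5 = {a, c, f}  B6 = {a, c, e}
Tree: B1–B2, B2–B3, B3–B4, B4–B5, B5–B6

Every bag has size at most 3, so the width is 3 − 1 = 2 and tw(G) ≤ 2. Since c–b–h–g–d–f–a–e–c is a cycle in G, G is not acyclic. Forests are exactly the graphs of treewidth ≤ 1, so tw(G) ≥ 2. The upper and lower bounds meet at 2, so that is the treewidth.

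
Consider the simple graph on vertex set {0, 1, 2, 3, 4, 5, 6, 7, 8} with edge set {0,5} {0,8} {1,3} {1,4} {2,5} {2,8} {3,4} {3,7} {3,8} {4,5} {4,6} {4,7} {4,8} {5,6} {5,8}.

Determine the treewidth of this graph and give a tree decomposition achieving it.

Each bag holds 3 vertices, so the decomposition has width 2, which upper-bounds the treewidth. On the other hand G contains the 3-clique {0, 5, 8}. A clique must lie in a single bag of any decomposition, so no decomposition can have width below 2. Hence tw(G) = 2 exactly.

Treewidth 2.
Bags: B1 = {4, 5, 8}  B2 = {3, 4, 8}  B3 = {0, 5, 8}  B4 = {2, 5, 8}  B5 = {3, 4, 7}  B6 = {1, 3, 4}  B7 = {4, 5, 6}
Tree: B1–B2, B1–B3, B1–B4, B2–B5, B2–B6, B1–B7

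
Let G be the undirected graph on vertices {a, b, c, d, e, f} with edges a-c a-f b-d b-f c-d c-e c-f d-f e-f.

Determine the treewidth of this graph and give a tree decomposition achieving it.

Treewidth 2.
One such decomposition:
Bags: B1 = {c, e, f}  B2 = {c, d, f}  B3 = {b, d, f}  B4 = {a, c, f}
Tree: B1–B2, B2–B3, B1–B4

Every bag has size at most 3, so the width is 3 − 1 = 2 and tw(G) ≤ 2. Conversely, {c, d, f} is a clique of size 3, and the vertices of any clique must share a bag in every tree decomposition; so some bag has ≥ 3 vertices and tw(G) ≥ 2. Combining the bounds, tw(G) = 2.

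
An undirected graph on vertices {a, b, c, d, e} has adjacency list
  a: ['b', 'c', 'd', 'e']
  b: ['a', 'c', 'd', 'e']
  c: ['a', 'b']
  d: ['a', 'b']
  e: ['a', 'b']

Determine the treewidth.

2

A width-2 tree decomposition is:
Bags: B1 = {a, b, d}  B2 = {a, b, c}  B3 = {a, b, e}
Tree: B1–B2, B1–B3
Each bag holds 3 vertices, so the decomposition has width 2, which upper-bounds the treewidth. On the other hand G contains the 3-clique {a, b, d}. A clique must lie in a single bag of any decomposition, so no decomposition can have width below 2. Hence tw(G) = 2 exactly.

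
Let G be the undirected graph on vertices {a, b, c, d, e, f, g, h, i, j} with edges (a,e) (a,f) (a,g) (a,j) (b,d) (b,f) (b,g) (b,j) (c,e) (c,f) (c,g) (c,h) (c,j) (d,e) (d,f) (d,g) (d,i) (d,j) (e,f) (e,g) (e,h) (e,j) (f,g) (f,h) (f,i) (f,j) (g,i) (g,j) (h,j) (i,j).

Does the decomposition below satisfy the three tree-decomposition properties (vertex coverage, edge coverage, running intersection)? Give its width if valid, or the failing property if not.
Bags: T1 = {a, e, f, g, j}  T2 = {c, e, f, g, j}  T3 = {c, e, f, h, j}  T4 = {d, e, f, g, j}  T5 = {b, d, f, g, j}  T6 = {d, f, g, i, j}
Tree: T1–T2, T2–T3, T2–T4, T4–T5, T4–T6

Vertex coverage: the bags together contain {a, b, c, d, e, f, g, h, i, j}, the full vertex set. Edge coverage: each edge of G has both endpoints in at least one bag. Running intersection: for every vertex, the bags containing it form a connected subtree. All three properties hold, so this is a valid tree decomposition of width max|bag| − 1 = 4, and hence tw(G) ≤ 4.

Yes; width 4.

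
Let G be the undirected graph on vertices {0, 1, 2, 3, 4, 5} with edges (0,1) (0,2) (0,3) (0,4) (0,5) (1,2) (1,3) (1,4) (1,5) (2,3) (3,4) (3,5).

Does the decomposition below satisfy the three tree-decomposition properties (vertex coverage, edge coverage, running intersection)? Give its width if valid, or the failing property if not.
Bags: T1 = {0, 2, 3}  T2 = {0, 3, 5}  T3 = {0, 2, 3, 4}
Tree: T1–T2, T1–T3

A tree decomposition must satisfy three properties: every vertex lies in some bag; for every edge, both endpoints lie together in some bag; and for every vertex, the bags containing it form a connected subtree. Here vertex 1 appears in no bag, so the decomposition is invalid.

No — vertex 1 appears in no bag.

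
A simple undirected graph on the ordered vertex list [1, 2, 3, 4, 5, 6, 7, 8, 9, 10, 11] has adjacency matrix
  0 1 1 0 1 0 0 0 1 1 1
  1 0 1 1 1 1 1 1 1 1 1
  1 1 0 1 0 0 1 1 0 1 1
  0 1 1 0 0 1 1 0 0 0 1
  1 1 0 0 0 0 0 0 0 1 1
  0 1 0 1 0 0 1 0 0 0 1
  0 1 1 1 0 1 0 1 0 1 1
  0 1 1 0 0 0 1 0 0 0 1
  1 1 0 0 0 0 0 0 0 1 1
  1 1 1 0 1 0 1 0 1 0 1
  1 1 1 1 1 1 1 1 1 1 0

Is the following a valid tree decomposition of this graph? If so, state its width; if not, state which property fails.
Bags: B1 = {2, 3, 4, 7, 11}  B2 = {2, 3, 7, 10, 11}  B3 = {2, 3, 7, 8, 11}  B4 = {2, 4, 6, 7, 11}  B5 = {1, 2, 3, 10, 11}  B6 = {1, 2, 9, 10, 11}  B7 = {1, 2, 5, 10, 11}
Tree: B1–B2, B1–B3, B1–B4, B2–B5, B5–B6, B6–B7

Yes; width 4.

Vertex coverage: the bags together contain {1, 2, 3, 4, 5, 6, 7, 8, 9, 10, 11}, the full vertex set. Edge coverage: each edge of G has both endpoints in at least one bag. Running intersection: for every vertex, the bags containing it form a connected subtree. All three properties hold, so this is a valid tree decomposition of width max|bag| − 1 = 4, and hence tw(G) ≤ 4.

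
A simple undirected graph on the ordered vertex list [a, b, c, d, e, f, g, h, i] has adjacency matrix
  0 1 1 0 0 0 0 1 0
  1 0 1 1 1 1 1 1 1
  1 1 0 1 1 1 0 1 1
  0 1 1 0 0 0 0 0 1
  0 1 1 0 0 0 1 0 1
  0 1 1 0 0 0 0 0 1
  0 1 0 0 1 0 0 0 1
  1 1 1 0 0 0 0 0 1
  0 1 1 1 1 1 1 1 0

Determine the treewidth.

A width-3 tree decomposition is:
Bags: B1 = {b, c, e, i}  B2 = {b, c, d, i}  B3 = {b, c, f, i}  B4 = {b, e, g, i}  B5 = {b, c, h, i}  B6 = {a, b, c, h}
Tree: B1–B2, B2–B3, B1–B4, B1–B5, B5–B6
Every bag has size at most 4, so the width is 4 − 1 = 3 and tw(G) ≤ 3. On the other hand G contains the 4-clique {a, b, c, h}. A clique must lie in a single bag of any decomposition, so no decomposition can have width below 3. Therefore the treewidth is 3.

3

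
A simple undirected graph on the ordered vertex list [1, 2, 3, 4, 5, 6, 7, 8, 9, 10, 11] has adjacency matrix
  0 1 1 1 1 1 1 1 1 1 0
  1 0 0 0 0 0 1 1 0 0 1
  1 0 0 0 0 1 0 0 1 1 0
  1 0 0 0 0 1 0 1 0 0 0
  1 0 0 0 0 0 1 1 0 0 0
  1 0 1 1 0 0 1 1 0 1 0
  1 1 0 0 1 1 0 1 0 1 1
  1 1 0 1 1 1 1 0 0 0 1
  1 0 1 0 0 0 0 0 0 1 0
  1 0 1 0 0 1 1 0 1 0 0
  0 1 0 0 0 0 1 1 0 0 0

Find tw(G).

A width-3 tree decomposition is:
Bags: B1 = {1, 3, 6, 10}  B2 = {1, 6, 7, 10}  B3 = {1, 6, 7, 8}  B4 = {1, 2, 7, 8}  B5 = {2, 7, 8, 11}  B6 = {1, 3, 9, 10}  B7 = {1, 5, 7, 8}  B8 = {1, 4, 6, 8}
Tree: B1–B2, B2–B3, B3–B4, B4–B5, B1–B6, B3–B7, B3–B8
Every bag has size at most 4, so the width is 4 − 1 = 3 and tw(G) ≤ 3. For the lower bound, the 4 vertices {1, 3, 9, 10} are pairwise adjacent, and any tree decomposition puts a clique entirely inside one bag — forcing width ≥ 3. Combining the bounds, tw(G) = 3.

3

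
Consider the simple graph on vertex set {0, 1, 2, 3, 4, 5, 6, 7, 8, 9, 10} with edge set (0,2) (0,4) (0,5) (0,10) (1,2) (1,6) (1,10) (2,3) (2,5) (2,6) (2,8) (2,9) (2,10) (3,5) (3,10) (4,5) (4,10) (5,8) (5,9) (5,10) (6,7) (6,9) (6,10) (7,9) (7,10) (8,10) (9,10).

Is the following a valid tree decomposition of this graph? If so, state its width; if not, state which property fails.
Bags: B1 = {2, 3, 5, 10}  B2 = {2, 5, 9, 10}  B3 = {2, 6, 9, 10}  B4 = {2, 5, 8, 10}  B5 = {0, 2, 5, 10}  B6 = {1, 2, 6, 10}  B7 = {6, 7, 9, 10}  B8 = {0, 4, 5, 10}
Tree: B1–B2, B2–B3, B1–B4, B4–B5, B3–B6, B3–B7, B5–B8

Yes; width 3.

Vertex coverage: the bags together contain {0, 1, 2, 3, 4, 5, 6, 7, 8, 9, 10}, the full vertex set. Edge coverage: each edge of G has both endpoints in at least one bag. Running intersection: for every vertex, the bags containing it form a connected subtree. All three properties hold, so this is a valid tree decomposition of width max|bag| − 1 = 3, and hence tw(G) ≤ 3.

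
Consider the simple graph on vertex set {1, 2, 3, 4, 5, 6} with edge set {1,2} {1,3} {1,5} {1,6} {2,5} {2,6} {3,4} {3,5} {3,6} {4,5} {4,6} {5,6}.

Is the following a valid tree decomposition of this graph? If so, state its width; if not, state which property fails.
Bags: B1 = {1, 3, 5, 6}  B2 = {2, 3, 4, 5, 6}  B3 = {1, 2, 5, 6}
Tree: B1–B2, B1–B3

No — bags containing vertex 2 are not connected in the tree.

A tree decomposition must satisfy three properties: every vertex lies in some bag; for every edge, both endpoints lie together in some bag; and for every vertex, the bags containing it form a connected subtree. Here bags containing vertex 2 are not connected in the tree, so the decomposition is invalid.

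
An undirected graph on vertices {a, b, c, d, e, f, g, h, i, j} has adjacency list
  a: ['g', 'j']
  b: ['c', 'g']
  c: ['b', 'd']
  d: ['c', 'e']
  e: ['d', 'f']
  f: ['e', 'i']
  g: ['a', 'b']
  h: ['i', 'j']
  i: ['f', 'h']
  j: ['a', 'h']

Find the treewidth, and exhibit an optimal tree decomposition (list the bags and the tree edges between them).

Treewidth 2.
Bags: B1 = {h, i, j}  B2 = {a, i, j}  B3 = {a, g, i}  B4 = {b, g, i}  B5 = {b, c, i}  B6 = {c, d, i}  B7 = {d, e, i}  B8 = {e, f, i}
Tree: B1–B2, B2–B3, B3–B4, B4–B5, B5–B6, B6–B7, B7–B8

The largest bag has 3 vertices, giving width 2; this decomposition certifies tw(G) ≤ 2. For the lower bound, G contains the cycle i–h–j–a–g–b–c–d–e–f–i, so G is not a forest; only forests have treewidth ≤ 1, hence tw(G) ≥ 2. Hence tw(G) = 2 exactly.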